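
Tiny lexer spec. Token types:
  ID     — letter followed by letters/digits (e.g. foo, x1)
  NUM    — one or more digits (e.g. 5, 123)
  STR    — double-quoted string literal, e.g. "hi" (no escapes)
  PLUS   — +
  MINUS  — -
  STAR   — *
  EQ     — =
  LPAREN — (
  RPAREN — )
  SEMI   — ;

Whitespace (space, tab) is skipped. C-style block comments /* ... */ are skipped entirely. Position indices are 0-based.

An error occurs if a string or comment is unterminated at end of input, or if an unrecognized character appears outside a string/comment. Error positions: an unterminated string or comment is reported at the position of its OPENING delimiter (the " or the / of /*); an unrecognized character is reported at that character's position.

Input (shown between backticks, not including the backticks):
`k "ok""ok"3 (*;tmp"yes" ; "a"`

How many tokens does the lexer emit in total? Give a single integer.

Answer: 11

Derivation:
pos=0: emit ID 'k' (now at pos=1)
pos=2: enter STRING mode
pos=2: emit STR "ok" (now at pos=6)
pos=6: enter STRING mode
pos=6: emit STR "ok" (now at pos=10)
pos=10: emit NUM '3' (now at pos=11)
pos=12: emit LPAREN '('
pos=13: emit STAR '*'
pos=14: emit SEMI ';'
pos=15: emit ID 'tmp' (now at pos=18)
pos=18: enter STRING mode
pos=18: emit STR "yes" (now at pos=23)
pos=24: emit SEMI ';'
pos=26: enter STRING mode
pos=26: emit STR "a" (now at pos=29)
DONE. 11 tokens: [ID, STR, STR, NUM, LPAREN, STAR, SEMI, ID, STR, SEMI, STR]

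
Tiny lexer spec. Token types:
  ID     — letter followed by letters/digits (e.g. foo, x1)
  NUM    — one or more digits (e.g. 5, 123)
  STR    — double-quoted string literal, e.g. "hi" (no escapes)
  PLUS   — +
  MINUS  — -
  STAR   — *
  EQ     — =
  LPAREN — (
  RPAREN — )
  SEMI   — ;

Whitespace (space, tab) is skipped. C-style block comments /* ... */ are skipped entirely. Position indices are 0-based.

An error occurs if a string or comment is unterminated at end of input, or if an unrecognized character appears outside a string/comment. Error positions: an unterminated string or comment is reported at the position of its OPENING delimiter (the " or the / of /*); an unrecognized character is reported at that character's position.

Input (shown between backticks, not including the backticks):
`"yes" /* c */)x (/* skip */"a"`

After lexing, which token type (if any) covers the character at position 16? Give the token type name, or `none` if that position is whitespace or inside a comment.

pos=0: enter STRING mode
pos=0: emit STR "yes" (now at pos=5)
pos=6: enter COMMENT mode (saw '/*')
exit COMMENT mode (now at pos=13)
pos=13: emit RPAREN ')'
pos=14: emit ID 'x' (now at pos=15)
pos=16: emit LPAREN '('
pos=17: enter COMMENT mode (saw '/*')
exit COMMENT mode (now at pos=27)
pos=27: enter STRING mode
pos=27: emit STR "a" (now at pos=30)
DONE. 5 tokens: [STR, RPAREN, ID, LPAREN, STR]
Position 16: char is '(' -> LPAREN

Answer: LPAREN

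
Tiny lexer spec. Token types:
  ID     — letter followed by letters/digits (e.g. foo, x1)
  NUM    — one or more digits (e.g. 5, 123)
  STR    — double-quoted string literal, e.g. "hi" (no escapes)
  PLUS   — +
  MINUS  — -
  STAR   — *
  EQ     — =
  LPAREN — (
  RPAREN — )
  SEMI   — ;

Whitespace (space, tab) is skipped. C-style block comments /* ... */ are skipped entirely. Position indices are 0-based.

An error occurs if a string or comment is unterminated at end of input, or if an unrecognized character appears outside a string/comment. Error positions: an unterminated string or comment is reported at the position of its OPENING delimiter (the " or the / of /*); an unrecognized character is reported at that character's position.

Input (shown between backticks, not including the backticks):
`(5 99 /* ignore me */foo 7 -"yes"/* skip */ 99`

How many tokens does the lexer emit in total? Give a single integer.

Answer: 8

Derivation:
pos=0: emit LPAREN '('
pos=1: emit NUM '5' (now at pos=2)
pos=3: emit NUM '99' (now at pos=5)
pos=6: enter COMMENT mode (saw '/*')
exit COMMENT mode (now at pos=21)
pos=21: emit ID 'foo' (now at pos=24)
pos=25: emit NUM '7' (now at pos=26)
pos=27: emit MINUS '-'
pos=28: enter STRING mode
pos=28: emit STR "yes" (now at pos=33)
pos=33: enter COMMENT mode (saw '/*')
exit COMMENT mode (now at pos=43)
pos=44: emit NUM '99' (now at pos=46)
DONE. 8 tokens: [LPAREN, NUM, NUM, ID, NUM, MINUS, STR, NUM]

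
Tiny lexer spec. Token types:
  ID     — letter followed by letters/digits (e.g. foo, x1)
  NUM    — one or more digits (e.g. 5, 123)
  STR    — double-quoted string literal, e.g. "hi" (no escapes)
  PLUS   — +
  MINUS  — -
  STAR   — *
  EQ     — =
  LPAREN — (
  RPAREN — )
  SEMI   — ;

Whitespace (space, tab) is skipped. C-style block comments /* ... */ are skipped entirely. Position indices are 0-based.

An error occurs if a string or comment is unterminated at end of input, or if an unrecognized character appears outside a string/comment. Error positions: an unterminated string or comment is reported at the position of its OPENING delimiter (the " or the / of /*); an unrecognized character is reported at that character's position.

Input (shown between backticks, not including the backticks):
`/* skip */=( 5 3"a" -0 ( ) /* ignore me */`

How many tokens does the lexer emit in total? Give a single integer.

Answer: 9

Derivation:
pos=0: enter COMMENT mode (saw '/*')
exit COMMENT mode (now at pos=10)
pos=10: emit EQ '='
pos=11: emit LPAREN '('
pos=13: emit NUM '5' (now at pos=14)
pos=15: emit NUM '3' (now at pos=16)
pos=16: enter STRING mode
pos=16: emit STR "a" (now at pos=19)
pos=20: emit MINUS '-'
pos=21: emit NUM '0' (now at pos=22)
pos=23: emit LPAREN '('
pos=25: emit RPAREN ')'
pos=27: enter COMMENT mode (saw '/*')
exit COMMENT mode (now at pos=42)
DONE. 9 tokens: [EQ, LPAREN, NUM, NUM, STR, MINUS, NUM, LPAREN, RPAREN]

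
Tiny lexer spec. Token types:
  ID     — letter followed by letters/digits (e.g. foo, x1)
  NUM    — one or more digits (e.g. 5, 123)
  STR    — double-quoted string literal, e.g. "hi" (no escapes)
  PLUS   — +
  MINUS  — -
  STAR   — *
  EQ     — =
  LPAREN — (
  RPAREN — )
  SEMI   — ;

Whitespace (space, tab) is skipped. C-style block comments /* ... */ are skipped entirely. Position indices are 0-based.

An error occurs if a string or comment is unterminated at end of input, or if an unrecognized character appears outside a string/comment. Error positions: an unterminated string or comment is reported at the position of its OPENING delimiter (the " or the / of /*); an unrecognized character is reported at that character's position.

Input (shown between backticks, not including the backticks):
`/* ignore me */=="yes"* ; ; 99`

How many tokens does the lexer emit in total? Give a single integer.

pos=0: enter COMMENT mode (saw '/*')
exit COMMENT mode (now at pos=15)
pos=15: emit EQ '='
pos=16: emit EQ '='
pos=17: enter STRING mode
pos=17: emit STR "yes" (now at pos=22)
pos=22: emit STAR '*'
pos=24: emit SEMI ';'
pos=26: emit SEMI ';'
pos=28: emit NUM '99' (now at pos=30)
DONE. 7 tokens: [EQ, EQ, STR, STAR, SEMI, SEMI, NUM]

Answer: 7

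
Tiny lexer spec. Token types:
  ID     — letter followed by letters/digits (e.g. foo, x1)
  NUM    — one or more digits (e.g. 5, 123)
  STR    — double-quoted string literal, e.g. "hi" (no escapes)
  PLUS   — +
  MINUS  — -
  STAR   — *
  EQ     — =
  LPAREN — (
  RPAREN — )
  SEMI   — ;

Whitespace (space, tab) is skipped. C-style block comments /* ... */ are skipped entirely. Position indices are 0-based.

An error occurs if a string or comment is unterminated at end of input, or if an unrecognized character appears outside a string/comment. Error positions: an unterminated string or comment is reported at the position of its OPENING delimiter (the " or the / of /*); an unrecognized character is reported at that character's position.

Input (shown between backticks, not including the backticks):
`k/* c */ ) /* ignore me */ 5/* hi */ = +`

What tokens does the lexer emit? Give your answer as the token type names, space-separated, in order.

pos=0: emit ID 'k' (now at pos=1)
pos=1: enter COMMENT mode (saw '/*')
exit COMMENT mode (now at pos=8)
pos=9: emit RPAREN ')'
pos=11: enter COMMENT mode (saw '/*')
exit COMMENT mode (now at pos=26)
pos=27: emit NUM '5' (now at pos=28)
pos=28: enter COMMENT mode (saw '/*')
exit COMMENT mode (now at pos=36)
pos=37: emit EQ '='
pos=39: emit PLUS '+'
DONE. 5 tokens: [ID, RPAREN, NUM, EQ, PLUS]

Answer: ID RPAREN NUM EQ PLUS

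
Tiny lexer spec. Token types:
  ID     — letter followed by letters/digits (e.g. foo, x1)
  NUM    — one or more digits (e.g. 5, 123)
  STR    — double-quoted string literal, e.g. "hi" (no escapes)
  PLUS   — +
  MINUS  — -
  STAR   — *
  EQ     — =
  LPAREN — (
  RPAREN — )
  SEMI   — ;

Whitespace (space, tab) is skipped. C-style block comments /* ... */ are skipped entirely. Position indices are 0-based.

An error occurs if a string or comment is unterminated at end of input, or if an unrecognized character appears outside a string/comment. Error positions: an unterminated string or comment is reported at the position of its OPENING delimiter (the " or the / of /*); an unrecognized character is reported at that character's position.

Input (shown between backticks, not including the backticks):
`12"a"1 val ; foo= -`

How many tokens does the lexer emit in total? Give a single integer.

Answer: 8

Derivation:
pos=0: emit NUM '12' (now at pos=2)
pos=2: enter STRING mode
pos=2: emit STR "a" (now at pos=5)
pos=5: emit NUM '1' (now at pos=6)
pos=7: emit ID 'val' (now at pos=10)
pos=11: emit SEMI ';'
pos=13: emit ID 'foo' (now at pos=16)
pos=16: emit EQ '='
pos=18: emit MINUS '-'
DONE. 8 tokens: [NUM, STR, NUM, ID, SEMI, ID, EQ, MINUS]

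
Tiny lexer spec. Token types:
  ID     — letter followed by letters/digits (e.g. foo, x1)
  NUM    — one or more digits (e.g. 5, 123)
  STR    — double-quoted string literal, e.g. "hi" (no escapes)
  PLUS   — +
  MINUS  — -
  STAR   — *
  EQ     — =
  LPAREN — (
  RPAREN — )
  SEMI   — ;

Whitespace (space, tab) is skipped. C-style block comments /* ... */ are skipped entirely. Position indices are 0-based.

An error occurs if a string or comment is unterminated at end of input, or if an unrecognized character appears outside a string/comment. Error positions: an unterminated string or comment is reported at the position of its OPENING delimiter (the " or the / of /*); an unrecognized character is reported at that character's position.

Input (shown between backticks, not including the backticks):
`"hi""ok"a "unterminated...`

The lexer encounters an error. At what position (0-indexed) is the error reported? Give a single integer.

pos=0: enter STRING mode
pos=0: emit STR "hi" (now at pos=4)
pos=4: enter STRING mode
pos=4: emit STR "ok" (now at pos=8)
pos=8: emit ID 'a' (now at pos=9)
pos=10: enter STRING mode
pos=10: ERROR — unterminated string

Answer: 10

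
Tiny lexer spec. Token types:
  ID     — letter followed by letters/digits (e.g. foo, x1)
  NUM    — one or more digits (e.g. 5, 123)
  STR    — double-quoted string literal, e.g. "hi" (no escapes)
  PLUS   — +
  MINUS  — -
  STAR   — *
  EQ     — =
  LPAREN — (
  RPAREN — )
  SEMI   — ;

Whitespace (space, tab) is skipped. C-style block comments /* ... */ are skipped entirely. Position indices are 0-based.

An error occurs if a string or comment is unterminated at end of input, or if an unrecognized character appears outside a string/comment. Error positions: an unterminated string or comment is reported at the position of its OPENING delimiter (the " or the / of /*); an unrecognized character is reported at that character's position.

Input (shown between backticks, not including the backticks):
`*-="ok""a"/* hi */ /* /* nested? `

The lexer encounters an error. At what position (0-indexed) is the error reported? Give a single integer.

pos=0: emit STAR '*'
pos=1: emit MINUS '-'
pos=2: emit EQ '='
pos=3: enter STRING mode
pos=3: emit STR "ok" (now at pos=7)
pos=7: enter STRING mode
pos=7: emit STR "a" (now at pos=10)
pos=10: enter COMMENT mode (saw '/*')
exit COMMENT mode (now at pos=18)
pos=19: enter COMMENT mode (saw '/*')
pos=19: ERROR — unterminated comment (reached EOF)

Answer: 19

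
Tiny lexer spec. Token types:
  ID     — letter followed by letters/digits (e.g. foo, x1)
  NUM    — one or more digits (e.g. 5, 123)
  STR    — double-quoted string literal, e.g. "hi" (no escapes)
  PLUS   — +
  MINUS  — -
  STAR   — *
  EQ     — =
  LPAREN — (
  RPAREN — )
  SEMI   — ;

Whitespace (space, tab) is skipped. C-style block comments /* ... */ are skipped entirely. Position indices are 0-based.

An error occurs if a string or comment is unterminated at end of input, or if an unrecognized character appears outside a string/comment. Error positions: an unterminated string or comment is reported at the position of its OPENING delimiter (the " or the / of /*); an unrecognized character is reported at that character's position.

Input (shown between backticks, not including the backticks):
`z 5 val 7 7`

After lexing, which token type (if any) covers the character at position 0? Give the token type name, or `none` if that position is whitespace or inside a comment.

pos=0: emit ID 'z' (now at pos=1)
pos=2: emit NUM '5' (now at pos=3)
pos=4: emit ID 'val' (now at pos=7)
pos=8: emit NUM '7' (now at pos=9)
pos=10: emit NUM '7' (now at pos=11)
DONE. 5 tokens: [ID, NUM, ID, NUM, NUM]
Position 0: char is 'z' -> ID

Answer: ID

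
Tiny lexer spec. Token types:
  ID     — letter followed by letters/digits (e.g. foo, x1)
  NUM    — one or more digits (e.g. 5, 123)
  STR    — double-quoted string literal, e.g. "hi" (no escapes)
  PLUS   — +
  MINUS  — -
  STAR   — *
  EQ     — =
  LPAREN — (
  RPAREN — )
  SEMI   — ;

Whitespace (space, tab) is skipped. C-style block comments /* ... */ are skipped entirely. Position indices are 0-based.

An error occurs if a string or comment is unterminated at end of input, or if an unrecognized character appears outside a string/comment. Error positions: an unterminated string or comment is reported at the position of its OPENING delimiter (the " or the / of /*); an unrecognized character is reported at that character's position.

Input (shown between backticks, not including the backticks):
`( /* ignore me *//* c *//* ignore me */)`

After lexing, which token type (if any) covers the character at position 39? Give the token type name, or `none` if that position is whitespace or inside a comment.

pos=0: emit LPAREN '('
pos=2: enter COMMENT mode (saw '/*')
exit COMMENT mode (now at pos=17)
pos=17: enter COMMENT mode (saw '/*')
exit COMMENT mode (now at pos=24)
pos=24: enter COMMENT mode (saw '/*')
exit COMMENT mode (now at pos=39)
pos=39: emit RPAREN ')'
DONE. 2 tokens: [LPAREN, RPAREN]
Position 39: char is ')' -> RPAREN

Answer: RPAREN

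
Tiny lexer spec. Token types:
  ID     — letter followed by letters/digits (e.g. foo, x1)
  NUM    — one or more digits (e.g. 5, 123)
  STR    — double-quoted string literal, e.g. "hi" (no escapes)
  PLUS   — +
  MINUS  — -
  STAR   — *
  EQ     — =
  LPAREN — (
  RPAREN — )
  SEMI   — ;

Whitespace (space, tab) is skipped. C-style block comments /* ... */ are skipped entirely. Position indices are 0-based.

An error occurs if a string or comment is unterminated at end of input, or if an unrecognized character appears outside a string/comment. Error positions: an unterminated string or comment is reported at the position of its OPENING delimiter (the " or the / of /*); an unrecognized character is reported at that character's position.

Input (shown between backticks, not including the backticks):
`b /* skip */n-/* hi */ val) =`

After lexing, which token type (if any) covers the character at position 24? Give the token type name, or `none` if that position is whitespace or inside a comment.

pos=0: emit ID 'b' (now at pos=1)
pos=2: enter COMMENT mode (saw '/*')
exit COMMENT mode (now at pos=12)
pos=12: emit ID 'n' (now at pos=13)
pos=13: emit MINUS '-'
pos=14: enter COMMENT mode (saw '/*')
exit COMMENT mode (now at pos=22)
pos=23: emit ID 'val' (now at pos=26)
pos=26: emit RPAREN ')'
pos=28: emit EQ '='
DONE. 6 tokens: [ID, ID, MINUS, ID, RPAREN, EQ]
Position 24: char is 'a' -> ID

Answer: ID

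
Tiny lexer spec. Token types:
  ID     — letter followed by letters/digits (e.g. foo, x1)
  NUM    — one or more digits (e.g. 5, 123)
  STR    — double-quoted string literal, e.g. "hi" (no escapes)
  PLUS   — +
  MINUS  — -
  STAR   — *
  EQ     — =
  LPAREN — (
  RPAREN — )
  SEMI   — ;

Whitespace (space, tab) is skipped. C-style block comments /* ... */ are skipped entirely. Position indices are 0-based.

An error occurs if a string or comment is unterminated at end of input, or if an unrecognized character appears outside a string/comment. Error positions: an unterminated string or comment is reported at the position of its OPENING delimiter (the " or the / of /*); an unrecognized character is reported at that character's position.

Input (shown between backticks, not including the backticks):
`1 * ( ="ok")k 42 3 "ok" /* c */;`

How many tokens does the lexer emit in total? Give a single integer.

Answer: 11

Derivation:
pos=0: emit NUM '1' (now at pos=1)
pos=2: emit STAR '*'
pos=4: emit LPAREN '('
pos=6: emit EQ '='
pos=7: enter STRING mode
pos=7: emit STR "ok" (now at pos=11)
pos=11: emit RPAREN ')'
pos=12: emit ID 'k' (now at pos=13)
pos=14: emit NUM '42' (now at pos=16)
pos=17: emit NUM '3' (now at pos=18)
pos=19: enter STRING mode
pos=19: emit STR "ok" (now at pos=23)
pos=24: enter COMMENT mode (saw '/*')
exit COMMENT mode (now at pos=31)
pos=31: emit SEMI ';'
DONE. 11 tokens: [NUM, STAR, LPAREN, EQ, STR, RPAREN, ID, NUM, NUM, STR, SEMI]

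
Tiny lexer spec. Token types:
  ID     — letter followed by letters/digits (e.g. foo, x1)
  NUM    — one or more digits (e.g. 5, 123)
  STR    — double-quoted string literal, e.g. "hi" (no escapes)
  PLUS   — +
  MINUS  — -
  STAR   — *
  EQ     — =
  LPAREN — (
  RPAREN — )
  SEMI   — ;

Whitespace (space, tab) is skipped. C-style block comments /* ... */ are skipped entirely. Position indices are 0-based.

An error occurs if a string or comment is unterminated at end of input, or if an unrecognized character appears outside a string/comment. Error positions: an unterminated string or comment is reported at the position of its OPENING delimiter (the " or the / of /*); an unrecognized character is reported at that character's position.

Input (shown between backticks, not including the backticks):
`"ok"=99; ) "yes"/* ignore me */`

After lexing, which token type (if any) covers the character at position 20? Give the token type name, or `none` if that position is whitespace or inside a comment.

pos=0: enter STRING mode
pos=0: emit STR "ok" (now at pos=4)
pos=4: emit EQ '='
pos=5: emit NUM '99' (now at pos=7)
pos=7: emit SEMI ';'
pos=9: emit RPAREN ')'
pos=11: enter STRING mode
pos=11: emit STR "yes" (now at pos=16)
pos=16: enter COMMENT mode (saw '/*')
exit COMMENT mode (now at pos=31)
DONE. 6 tokens: [STR, EQ, NUM, SEMI, RPAREN, STR]
Position 20: char is 'g' -> none

Answer: none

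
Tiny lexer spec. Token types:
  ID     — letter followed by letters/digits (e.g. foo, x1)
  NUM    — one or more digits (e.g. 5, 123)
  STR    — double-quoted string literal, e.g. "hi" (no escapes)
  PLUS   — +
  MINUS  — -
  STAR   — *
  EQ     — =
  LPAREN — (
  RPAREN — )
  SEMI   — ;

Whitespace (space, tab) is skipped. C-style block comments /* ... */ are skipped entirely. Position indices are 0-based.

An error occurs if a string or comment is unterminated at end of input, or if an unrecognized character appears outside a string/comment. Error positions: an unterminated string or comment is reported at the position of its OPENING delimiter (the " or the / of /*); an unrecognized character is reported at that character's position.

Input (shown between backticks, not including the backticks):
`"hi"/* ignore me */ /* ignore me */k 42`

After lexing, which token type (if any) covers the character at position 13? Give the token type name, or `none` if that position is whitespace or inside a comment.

pos=0: enter STRING mode
pos=0: emit STR "hi" (now at pos=4)
pos=4: enter COMMENT mode (saw '/*')
exit COMMENT mode (now at pos=19)
pos=20: enter COMMENT mode (saw '/*')
exit COMMENT mode (now at pos=35)
pos=35: emit ID 'k' (now at pos=36)
pos=37: emit NUM '42' (now at pos=39)
DONE. 3 tokens: [STR, ID, NUM]
Position 13: char is ' ' -> none

Answer: none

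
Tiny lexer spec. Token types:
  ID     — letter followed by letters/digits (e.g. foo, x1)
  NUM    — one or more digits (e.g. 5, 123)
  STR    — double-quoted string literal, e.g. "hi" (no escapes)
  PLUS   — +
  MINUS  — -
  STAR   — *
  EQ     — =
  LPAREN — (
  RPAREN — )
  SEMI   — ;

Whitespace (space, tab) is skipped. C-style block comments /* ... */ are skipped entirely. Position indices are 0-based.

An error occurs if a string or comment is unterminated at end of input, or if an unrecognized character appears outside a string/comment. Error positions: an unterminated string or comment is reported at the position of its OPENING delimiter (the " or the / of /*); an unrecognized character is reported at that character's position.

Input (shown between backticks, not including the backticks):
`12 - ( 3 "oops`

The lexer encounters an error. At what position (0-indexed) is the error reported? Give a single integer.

pos=0: emit NUM '12' (now at pos=2)
pos=3: emit MINUS '-'
pos=5: emit LPAREN '('
pos=7: emit NUM '3' (now at pos=8)
pos=9: enter STRING mode
pos=9: ERROR — unterminated string

Answer: 9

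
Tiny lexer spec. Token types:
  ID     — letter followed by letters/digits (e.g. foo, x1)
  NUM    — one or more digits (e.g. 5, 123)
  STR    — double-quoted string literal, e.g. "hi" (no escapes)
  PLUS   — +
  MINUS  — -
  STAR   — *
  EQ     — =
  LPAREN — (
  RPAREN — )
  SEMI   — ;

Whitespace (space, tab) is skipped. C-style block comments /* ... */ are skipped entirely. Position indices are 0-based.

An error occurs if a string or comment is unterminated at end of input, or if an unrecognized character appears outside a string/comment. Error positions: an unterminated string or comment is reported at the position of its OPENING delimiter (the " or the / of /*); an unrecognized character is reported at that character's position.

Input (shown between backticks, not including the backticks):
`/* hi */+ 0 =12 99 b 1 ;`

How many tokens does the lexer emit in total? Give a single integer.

Answer: 8

Derivation:
pos=0: enter COMMENT mode (saw '/*')
exit COMMENT mode (now at pos=8)
pos=8: emit PLUS '+'
pos=10: emit NUM '0' (now at pos=11)
pos=12: emit EQ '='
pos=13: emit NUM '12' (now at pos=15)
pos=16: emit NUM '99' (now at pos=18)
pos=19: emit ID 'b' (now at pos=20)
pos=21: emit NUM '1' (now at pos=22)
pos=23: emit SEMI ';'
DONE. 8 tokens: [PLUS, NUM, EQ, NUM, NUM, ID, NUM, SEMI]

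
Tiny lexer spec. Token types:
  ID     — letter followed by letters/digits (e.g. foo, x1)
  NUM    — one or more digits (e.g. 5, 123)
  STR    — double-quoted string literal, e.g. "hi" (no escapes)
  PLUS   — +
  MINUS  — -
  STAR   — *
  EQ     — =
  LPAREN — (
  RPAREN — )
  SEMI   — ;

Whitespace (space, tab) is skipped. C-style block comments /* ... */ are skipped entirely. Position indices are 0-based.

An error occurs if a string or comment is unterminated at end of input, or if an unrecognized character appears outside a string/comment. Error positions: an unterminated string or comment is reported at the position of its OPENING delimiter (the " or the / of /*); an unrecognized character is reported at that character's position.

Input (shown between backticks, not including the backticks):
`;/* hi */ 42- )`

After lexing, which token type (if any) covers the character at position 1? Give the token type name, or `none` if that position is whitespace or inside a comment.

pos=0: emit SEMI ';'
pos=1: enter COMMENT mode (saw '/*')
exit COMMENT mode (now at pos=9)
pos=10: emit NUM '42' (now at pos=12)
pos=12: emit MINUS '-'
pos=14: emit RPAREN ')'
DONE. 4 tokens: [SEMI, NUM, MINUS, RPAREN]
Position 1: char is '/' -> none

Answer: none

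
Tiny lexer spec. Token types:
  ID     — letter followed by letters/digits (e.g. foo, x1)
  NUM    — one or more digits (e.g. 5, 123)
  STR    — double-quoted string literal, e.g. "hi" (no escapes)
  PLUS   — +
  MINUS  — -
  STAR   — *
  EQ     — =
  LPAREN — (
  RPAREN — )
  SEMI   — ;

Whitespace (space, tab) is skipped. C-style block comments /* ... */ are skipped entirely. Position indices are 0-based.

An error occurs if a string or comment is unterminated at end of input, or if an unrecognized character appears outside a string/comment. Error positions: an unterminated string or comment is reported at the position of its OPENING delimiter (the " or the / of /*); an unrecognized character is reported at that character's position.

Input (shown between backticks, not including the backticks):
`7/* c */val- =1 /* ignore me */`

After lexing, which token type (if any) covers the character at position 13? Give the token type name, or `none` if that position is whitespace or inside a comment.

pos=0: emit NUM '7' (now at pos=1)
pos=1: enter COMMENT mode (saw '/*')
exit COMMENT mode (now at pos=8)
pos=8: emit ID 'val' (now at pos=11)
pos=11: emit MINUS '-'
pos=13: emit EQ '='
pos=14: emit NUM '1' (now at pos=15)
pos=16: enter COMMENT mode (saw '/*')
exit COMMENT mode (now at pos=31)
DONE. 5 tokens: [NUM, ID, MINUS, EQ, NUM]
Position 13: char is '=' -> EQ

Answer: EQ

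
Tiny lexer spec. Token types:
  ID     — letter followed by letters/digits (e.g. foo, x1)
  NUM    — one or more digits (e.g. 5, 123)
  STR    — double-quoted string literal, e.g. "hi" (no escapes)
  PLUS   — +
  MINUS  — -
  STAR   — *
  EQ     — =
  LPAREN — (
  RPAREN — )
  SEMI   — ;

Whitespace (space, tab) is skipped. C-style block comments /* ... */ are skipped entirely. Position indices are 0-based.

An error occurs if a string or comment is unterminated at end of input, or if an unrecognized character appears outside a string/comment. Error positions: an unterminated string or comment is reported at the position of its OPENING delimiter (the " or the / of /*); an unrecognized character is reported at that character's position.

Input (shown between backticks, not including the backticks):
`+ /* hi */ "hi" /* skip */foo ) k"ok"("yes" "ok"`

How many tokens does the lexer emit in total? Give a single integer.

pos=0: emit PLUS '+'
pos=2: enter COMMENT mode (saw '/*')
exit COMMENT mode (now at pos=10)
pos=11: enter STRING mode
pos=11: emit STR "hi" (now at pos=15)
pos=16: enter COMMENT mode (saw '/*')
exit COMMENT mode (now at pos=26)
pos=26: emit ID 'foo' (now at pos=29)
pos=30: emit RPAREN ')'
pos=32: emit ID 'k' (now at pos=33)
pos=33: enter STRING mode
pos=33: emit STR "ok" (now at pos=37)
pos=37: emit LPAREN '('
pos=38: enter STRING mode
pos=38: emit STR "yes" (now at pos=43)
pos=44: enter STRING mode
pos=44: emit STR "ok" (now at pos=48)
DONE. 9 tokens: [PLUS, STR, ID, RPAREN, ID, STR, LPAREN, STR, STR]

Answer: 9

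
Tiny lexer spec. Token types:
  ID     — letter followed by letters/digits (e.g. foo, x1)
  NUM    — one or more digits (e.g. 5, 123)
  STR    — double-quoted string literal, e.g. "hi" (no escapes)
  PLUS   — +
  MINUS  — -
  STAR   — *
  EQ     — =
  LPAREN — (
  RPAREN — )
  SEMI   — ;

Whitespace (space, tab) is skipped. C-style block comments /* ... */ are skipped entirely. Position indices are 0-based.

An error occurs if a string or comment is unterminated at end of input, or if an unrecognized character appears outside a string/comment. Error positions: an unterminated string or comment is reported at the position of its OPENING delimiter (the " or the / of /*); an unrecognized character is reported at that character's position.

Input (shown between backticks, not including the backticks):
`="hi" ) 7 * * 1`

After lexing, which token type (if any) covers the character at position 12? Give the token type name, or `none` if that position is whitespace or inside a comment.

Answer: STAR

Derivation:
pos=0: emit EQ '='
pos=1: enter STRING mode
pos=1: emit STR "hi" (now at pos=5)
pos=6: emit RPAREN ')'
pos=8: emit NUM '7' (now at pos=9)
pos=10: emit STAR '*'
pos=12: emit STAR '*'
pos=14: emit NUM '1' (now at pos=15)
DONE. 7 tokens: [EQ, STR, RPAREN, NUM, STAR, STAR, NUM]
Position 12: char is '*' -> STAR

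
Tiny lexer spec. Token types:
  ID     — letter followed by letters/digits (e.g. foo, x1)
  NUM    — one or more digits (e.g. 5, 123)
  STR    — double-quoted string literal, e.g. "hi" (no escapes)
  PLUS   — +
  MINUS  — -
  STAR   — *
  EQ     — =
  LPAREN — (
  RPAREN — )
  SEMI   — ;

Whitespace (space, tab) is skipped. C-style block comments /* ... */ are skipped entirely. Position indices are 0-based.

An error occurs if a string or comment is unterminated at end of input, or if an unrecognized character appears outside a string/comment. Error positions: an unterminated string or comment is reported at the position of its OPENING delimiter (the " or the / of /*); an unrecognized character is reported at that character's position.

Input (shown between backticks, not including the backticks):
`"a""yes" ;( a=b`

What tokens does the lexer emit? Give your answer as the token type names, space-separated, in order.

pos=0: enter STRING mode
pos=0: emit STR "a" (now at pos=3)
pos=3: enter STRING mode
pos=3: emit STR "yes" (now at pos=8)
pos=9: emit SEMI ';'
pos=10: emit LPAREN '('
pos=12: emit ID 'a' (now at pos=13)
pos=13: emit EQ '='
pos=14: emit ID 'b' (now at pos=15)
DONE. 7 tokens: [STR, STR, SEMI, LPAREN, ID, EQ, ID]

Answer: STR STR SEMI LPAREN ID EQ ID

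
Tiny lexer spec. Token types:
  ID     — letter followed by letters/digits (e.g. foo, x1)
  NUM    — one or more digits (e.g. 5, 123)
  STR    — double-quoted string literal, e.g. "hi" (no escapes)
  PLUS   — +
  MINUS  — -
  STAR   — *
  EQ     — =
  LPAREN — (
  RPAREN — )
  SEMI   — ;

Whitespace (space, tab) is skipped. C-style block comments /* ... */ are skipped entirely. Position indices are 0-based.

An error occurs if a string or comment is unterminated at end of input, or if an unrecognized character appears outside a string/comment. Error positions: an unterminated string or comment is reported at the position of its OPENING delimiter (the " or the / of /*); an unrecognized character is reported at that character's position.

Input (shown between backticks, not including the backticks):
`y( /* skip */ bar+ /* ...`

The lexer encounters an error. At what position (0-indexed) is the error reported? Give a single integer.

pos=0: emit ID 'y' (now at pos=1)
pos=1: emit LPAREN '('
pos=3: enter COMMENT mode (saw '/*')
exit COMMENT mode (now at pos=13)
pos=14: emit ID 'bar' (now at pos=17)
pos=17: emit PLUS '+'
pos=19: enter COMMENT mode (saw '/*')
pos=19: ERROR — unterminated comment (reached EOF)

Answer: 19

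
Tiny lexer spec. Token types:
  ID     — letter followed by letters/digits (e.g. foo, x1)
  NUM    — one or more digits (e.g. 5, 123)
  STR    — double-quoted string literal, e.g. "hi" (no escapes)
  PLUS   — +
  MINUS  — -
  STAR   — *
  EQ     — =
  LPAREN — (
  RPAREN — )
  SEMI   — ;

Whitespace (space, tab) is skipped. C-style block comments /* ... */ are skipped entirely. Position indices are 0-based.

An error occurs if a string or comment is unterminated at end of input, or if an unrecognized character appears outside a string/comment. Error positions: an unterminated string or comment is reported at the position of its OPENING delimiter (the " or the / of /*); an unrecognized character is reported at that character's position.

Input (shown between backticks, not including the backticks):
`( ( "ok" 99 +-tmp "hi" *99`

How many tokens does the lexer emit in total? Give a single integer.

Answer: 10

Derivation:
pos=0: emit LPAREN '('
pos=2: emit LPAREN '('
pos=4: enter STRING mode
pos=4: emit STR "ok" (now at pos=8)
pos=9: emit NUM '99' (now at pos=11)
pos=12: emit PLUS '+'
pos=13: emit MINUS '-'
pos=14: emit ID 'tmp' (now at pos=17)
pos=18: enter STRING mode
pos=18: emit STR "hi" (now at pos=22)
pos=23: emit STAR '*'
pos=24: emit NUM '99' (now at pos=26)
DONE. 10 tokens: [LPAREN, LPAREN, STR, NUM, PLUS, MINUS, ID, STR, STAR, NUM]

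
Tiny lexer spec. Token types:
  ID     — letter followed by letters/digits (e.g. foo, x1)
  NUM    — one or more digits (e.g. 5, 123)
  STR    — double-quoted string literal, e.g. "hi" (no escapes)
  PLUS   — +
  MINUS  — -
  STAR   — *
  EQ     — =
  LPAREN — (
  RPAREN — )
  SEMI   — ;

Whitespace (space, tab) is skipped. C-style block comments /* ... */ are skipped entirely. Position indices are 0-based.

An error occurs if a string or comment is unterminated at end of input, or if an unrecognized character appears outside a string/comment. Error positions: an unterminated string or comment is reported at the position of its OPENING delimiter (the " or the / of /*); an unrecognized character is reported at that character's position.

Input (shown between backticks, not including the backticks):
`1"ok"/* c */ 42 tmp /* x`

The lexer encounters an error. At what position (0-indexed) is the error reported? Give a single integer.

pos=0: emit NUM '1' (now at pos=1)
pos=1: enter STRING mode
pos=1: emit STR "ok" (now at pos=5)
pos=5: enter COMMENT mode (saw '/*')
exit COMMENT mode (now at pos=12)
pos=13: emit NUM '42' (now at pos=15)
pos=16: emit ID 'tmp' (now at pos=19)
pos=20: enter COMMENT mode (saw '/*')
pos=20: ERROR — unterminated comment (reached EOF)

Answer: 20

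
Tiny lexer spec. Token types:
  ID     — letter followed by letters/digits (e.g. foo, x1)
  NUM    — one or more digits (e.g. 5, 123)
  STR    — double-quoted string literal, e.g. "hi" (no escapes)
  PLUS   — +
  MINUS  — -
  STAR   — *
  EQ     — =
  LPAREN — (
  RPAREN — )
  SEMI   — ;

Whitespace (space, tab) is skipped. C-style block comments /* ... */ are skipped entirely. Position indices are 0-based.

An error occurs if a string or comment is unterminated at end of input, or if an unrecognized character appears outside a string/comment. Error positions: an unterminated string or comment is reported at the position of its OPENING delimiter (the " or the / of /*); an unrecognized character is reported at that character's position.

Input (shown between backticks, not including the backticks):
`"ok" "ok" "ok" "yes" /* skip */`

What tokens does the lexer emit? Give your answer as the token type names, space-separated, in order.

Answer: STR STR STR STR

Derivation:
pos=0: enter STRING mode
pos=0: emit STR "ok" (now at pos=4)
pos=5: enter STRING mode
pos=5: emit STR "ok" (now at pos=9)
pos=10: enter STRING mode
pos=10: emit STR "ok" (now at pos=14)
pos=15: enter STRING mode
pos=15: emit STR "yes" (now at pos=20)
pos=21: enter COMMENT mode (saw '/*')
exit COMMENT mode (now at pos=31)
DONE. 4 tokens: [STR, STR, STR, STR]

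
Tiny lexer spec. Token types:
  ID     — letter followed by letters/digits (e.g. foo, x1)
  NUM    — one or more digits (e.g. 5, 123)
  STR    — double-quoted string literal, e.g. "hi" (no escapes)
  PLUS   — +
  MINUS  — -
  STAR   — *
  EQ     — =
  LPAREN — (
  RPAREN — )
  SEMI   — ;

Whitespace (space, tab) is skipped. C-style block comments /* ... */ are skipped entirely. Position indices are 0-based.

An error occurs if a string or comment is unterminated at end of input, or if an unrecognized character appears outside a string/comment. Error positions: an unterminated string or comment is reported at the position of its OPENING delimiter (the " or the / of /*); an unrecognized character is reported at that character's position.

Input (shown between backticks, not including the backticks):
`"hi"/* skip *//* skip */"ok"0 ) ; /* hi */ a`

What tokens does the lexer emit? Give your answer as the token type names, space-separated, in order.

pos=0: enter STRING mode
pos=0: emit STR "hi" (now at pos=4)
pos=4: enter COMMENT mode (saw '/*')
exit COMMENT mode (now at pos=14)
pos=14: enter COMMENT mode (saw '/*')
exit COMMENT mode (now at pos=24)
pos=24: enter STRING mode
pos=24: emit STR "ok" (now at pos=28)
pos=28: emit NUM '0' (now at pos=29)
pos=30: emit RPAREN ')'
pos=32: emit SEMI ';'
pos=34: enter COMMENT mode (saw '/*')
exit COMMENT mode (now at pos=42)
pos=43: emit ID 'a' (now at pos=44)
DONE. 6 tokens: [STR, STR, NUM, RPAREN, SEMI, ID]

Answer: STR STR NUM RPAREN SEMI ID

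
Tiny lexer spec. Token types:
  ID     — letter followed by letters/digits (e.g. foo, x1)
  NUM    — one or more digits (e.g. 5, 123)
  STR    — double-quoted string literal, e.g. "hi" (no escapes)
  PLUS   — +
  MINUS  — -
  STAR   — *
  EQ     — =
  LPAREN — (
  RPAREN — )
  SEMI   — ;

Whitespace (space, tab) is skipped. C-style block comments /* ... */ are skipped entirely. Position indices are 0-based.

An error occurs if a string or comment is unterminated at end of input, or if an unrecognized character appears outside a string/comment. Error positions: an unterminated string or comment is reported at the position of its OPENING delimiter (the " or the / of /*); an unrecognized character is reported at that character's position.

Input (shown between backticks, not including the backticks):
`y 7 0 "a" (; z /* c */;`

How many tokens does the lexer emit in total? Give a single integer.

pos=0: emit ID 'y' (now at pos=1)
pos=2: emit NUM '7' (now at pos=3)
pos=4: emit NUM '0' (now at pos=5)
pos=6: enter STRING mode
pos=6: emit STR "a" (now at pos=9)
pos=10: emit LPAREN '('
pos=11: emit SEMI ';'
pos=13: emit ID 'z' (now at pos=14)
pos=15: enter COMMENT mode (saw '/*')
exit COMMENT mode (now at pos=22)
pos=22: emit SEMI ';'
DONE. 8 tokens: [ID, NUM, NUM, STR, LPAREN, SEMI, ID, SEMI]

Answer: 8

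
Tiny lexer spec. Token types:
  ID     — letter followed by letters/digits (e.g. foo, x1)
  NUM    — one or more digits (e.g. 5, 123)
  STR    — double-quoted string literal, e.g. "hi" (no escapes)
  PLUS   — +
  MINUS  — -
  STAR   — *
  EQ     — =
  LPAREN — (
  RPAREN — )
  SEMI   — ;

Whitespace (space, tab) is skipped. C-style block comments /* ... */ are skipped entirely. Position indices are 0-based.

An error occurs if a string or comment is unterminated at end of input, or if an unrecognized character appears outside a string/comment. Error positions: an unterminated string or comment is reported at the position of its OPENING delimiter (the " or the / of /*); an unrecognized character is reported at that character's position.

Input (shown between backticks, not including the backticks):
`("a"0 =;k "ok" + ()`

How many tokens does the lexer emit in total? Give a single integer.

pos=0: emit LPAREN '('
pos=1: enter STRING mode
pos=1: emit STR "a" (now at pos=4)
pos=4: emit NUM '0' (now at pos=5)
pos=6: emit EQ '='
pos=7: emit SEMI ';'
pos=8: emit ID 'k' (now at pos=9)
pos=10: enter STRING mode
pos=10: emit STR "ok" (now at pos=14)
pos=15: emit PLUS '+'
pos=17: emit LPAREN '('
pos=18: emit RPAREN ')'
DONE. 10 tokens: [LPAREN, STR, NUM, EQ, SEMI, ID, STR, PLUS, LPAREN, RPAREN]

Answer: 10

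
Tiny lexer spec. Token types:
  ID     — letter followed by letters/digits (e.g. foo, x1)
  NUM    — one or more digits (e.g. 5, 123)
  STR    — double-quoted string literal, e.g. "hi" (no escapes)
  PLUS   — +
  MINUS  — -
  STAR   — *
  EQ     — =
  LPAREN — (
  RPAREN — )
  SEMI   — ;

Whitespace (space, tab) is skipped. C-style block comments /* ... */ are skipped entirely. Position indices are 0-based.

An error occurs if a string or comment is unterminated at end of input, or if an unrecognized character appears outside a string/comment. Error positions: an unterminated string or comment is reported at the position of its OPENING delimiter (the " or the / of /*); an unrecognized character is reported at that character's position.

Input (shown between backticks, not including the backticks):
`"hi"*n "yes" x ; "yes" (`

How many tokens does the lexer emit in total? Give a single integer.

Answer: 8

Derivation:
pos=0: enter STRING mode
pos=0: emit STR "hi" (now at pos=4)
pos=4: emit STAR '*'
pos=5: emit ID 'n' (now at pos=6)
pos=7: enter STRING mode
pos=7: emit STR "yes" (now at pos=12)
pos=13: emit ID 'x' (now at pos=14)
pos=15: emit SEMI ';'
pos=17: enter STRING mode
pos=17: emit STR "yes" (now at pos=22)
pos=23: emit LPAREN '('
DONE. 8 tokens: [STR, STAR, ID, STR, ID, SEMI, STR, LPAREN]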